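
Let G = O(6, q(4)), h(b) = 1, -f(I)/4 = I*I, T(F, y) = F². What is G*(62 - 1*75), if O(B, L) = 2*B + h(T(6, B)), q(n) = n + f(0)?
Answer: -169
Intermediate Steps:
f(I) = -4*I² (f(I) = -4*I*I = -4*I²)
q(n) = n (q(n) = n - 4*0² = n - 4*0 = n + 0 = n)
O(B, L) = 1 + 2*B (O(B, L) = 2*B + 1 = 1 + 2*B)
G = 13 (G = 1 + 2*6 = 1 + 12 = 13)
G*(62 - 1*75) = 13*(62 - 1*75) = 13*(62 - 75) = 13*(-13) = -169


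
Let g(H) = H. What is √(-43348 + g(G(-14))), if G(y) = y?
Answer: 3*I*√4818 ≈ 208.24*I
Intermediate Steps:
√(-43348 + g(G(-14))) = √(-43348 - 14) = √(-43362) = 3*I*√4818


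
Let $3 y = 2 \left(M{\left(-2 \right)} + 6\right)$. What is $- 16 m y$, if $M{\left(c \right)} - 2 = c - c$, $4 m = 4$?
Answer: $- \frac{256}{3} \approx -85.333$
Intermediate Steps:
$m = 1$ ($m = \frac{1}{4} \cdot 4 = 1$)
$M{\left(c \right)} = 2$ ($M{\left(c \right)} = 2 + \left(c - c\right) = 2 + 0 = 2$)
$y = \frac{16}{3}$ ($y = \frac{2 \left(2 + 6\right)}{3} = \frac{2 \cdot 8}{3} = \frac{1}{3} \cdot 16 = \frac{16}{3} \approx 5.3333$)
$- 16 m y = \left(-16\right) 1 \cdot \frac{16}{3} = \left(-16\right) \frac{16}{3} = - \frac{256}{3}$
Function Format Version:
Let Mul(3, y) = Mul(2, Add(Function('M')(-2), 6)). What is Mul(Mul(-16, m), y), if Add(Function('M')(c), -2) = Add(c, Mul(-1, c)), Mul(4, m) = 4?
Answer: Rational(-256, 3) ≈ -85.333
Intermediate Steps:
m = 1 (m = Mul(Rational(1, 4), 4) = 1)
Function('M')(c) = 2 (Function('M')(c) = Add(2, Add(c, Mul(-1, c))) = Add(2, 0) = 2)
y = Rational(16, 3) (y = Mul(Rational(1, 3), Mul(2, Add(2, 6))) = Mul(Rational(1, 3), Mul(2, 8)) = Mul(Rational(1, 3), 16) = Rational(16, 3) ≈ 5.3333)
Mul(Mul(-16, m), y) = Mul(Mul(-16, 1), Rational(16, 3)) = Mul(-16, Rational(16, 3)) = Rational(-256, 3)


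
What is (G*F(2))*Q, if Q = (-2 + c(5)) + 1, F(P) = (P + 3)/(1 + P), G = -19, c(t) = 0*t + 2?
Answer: -95/3 ≈ -31.667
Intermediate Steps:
c(t) = 2 (c(t) = 0 + 2 = 2)
F(P) = (3 + P)/(1 + P)
Q = 1 (Q = (-2 + 2) + 1 = 0 + 1 = 1)
(G*F(2))*Q = -19*(3 + 2)/(1 + 2)*1 = -19*5/3*1 = -95/3*1 = -95/3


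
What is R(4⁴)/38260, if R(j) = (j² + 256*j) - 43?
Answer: 131029/38260 ≈ 3.4247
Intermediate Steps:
R(j) = -43 + j² + 256*j
R(4⁴)/38260 = (-43 + (4⁴)² + 256*4⁴)/38260 = (-43 + 256² + 256*256)*(1/38260) = (-43 + 65536 + 65536)*(1/38260) = 131029*(1/38260) = 131029/38260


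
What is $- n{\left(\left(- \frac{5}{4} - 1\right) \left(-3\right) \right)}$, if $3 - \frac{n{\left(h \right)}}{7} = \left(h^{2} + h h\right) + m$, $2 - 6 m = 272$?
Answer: $\frac{2415}{8} \approx 301.88$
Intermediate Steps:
$m = -45$ ($m = \frac{1}{3} - \frac{136}{3} = -45$)
$n{\left(h \right)} = 336 - 14 h^{2}$ ($n{\left(h \right)} = 21 - 7 \left(\left(h^{2} + h h\right) - 45\right) = 21 - 7 \left(\left(h^{2} + h^{2}\right) - 45\right) = 21 - 7 \left(2 h^{2} - 45\right) = 21 - 7 \left(-45 + 2 h^{2}\right) = 21 - \left(-315 + 14 h^{2}\right) = 336 - 14 h^{2}$)
$- n{\left(\left(- \frac{5}{4} - 1\right) \left(-3\right) \right)} = - (336 - 14 \left(\left(- \frac{5}{4} - 1\right) \left(-3\right)\right)^{2}) = - (336 - 14 \left(\left(- \frac{9}{4}\right) \left(-3\right)\right)^{2}) = - (336 - 14 \left(\frac{27}{4}\right)^{2}) = - (336 - \frac{5103}{8}) = \left(-1\right) \left(- \frac{2415}{8}\right) = \frac{2415}{8}$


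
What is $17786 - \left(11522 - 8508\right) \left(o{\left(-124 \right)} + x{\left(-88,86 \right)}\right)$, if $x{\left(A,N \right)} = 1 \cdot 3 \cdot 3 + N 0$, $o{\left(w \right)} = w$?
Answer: $364396$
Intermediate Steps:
$x{\left(A,N \right)} = 9$ ($x{\left(A,N \right)} = 3 \cdot 3 + 0 = 9 + 0 = 9$)
$17786 - \left(11522 - 8508\right) \left(o{\left(-124 \right)} + x{\left(-88,86 \right)}\right) = 17786 - \left(11522 - 8508\right) \left(-124 + 9\right) = 17786 - 3014 \left(-115\right) = 17786 - -346610 = 17786 + 346610 = 364396$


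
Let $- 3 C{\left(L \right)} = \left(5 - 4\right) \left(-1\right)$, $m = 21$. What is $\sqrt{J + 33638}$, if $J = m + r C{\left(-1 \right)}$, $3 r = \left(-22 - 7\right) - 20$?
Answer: $\frac{\sqrt{302882}}{3} \approx 183.45$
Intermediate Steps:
$r = - \frac{49}{3}$ ($r = \frac{\left(-22 - 7\right) - 20}{3} = \frac{-29 - 20}{3} = \frac{1}{3} \left(-49\right) = - \frac{49}{3} \approx -16.333$)
$C{\left(L \right)} = \frac{1}{3}$ ($C{\left(L \right)} = - \frac{\left(5 - 4\right) \left(-1\right)}{3} = - \frac{1 \left(-1\right)}{3} = \left(- \frac{1}{3}\right) \left(-1\right) = \frac{1}{3}$)
$J = \frac{140}{9}$ ($J = 21 - \frac{49}{9} = \frac{140}{9} \approx 15.556$)
$\sqrt{J + 33638} = \sqrt{\frac{140}{9} + 33638} = \sqrt{\frac{302882}{9}} = \frac{\sqrt{302882}}{3}$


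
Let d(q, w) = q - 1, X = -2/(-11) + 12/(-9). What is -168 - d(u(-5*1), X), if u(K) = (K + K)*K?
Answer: -217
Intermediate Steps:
u(K) = 2*K² (u(K) = (2*K)*K = 2*K²)
X = -38/33 (X = -2*(-1/11) + 12*(-⅑) = 2/11 - 4/3 = -38/33 ≈ -1.1515)
d(q, w) = -1 + q
-168 - d(u(-5*1), X) = -168 - (-1 + 2*(-5*1)²) = -168 - (-1 + 2*(-5)²) = -168 - (-1 + 2*25) = -168 - (-1 + 50) = -168 - 1*49 = -168 - 49 = -217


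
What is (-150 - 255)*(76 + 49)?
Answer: -50625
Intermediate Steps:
(-150 - 255)*(76 + 49) = -405*125 = -50625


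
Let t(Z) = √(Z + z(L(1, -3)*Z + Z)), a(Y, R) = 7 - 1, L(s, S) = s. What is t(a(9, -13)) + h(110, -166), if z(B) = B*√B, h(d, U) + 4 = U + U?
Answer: -336 + √(6 + 24*√3) ≈ -329.10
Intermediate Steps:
h(d, U) = -4 + 2*U (h(d, U) = -4 + (U + U) = -4 + 2*U)
z(B) = B^(3/2)
a(Y, R) = 6
t(Z) = √(Z + 2*√2*Z^(3/2)) (t(Z) = √(Z + (1*Z + Z)^(3/2)) = √(Z + (Z + Z)^(3/2)) = √(Z + (2*Z)^(3/2)) = √(Z + 2*√2*Z^(3/2)))
t(a(9, -13)) + h(110, -166) = √(6 + 2*√2*6^(3/2)) + (-4 + 2*(-166)) = √(6 + 2*√2*(6*√6)) + (-4 - 332) = √(6 + 24*√3) - 336 = -336 + √(6 + 24*√3)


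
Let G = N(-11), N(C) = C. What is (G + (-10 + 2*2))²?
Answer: 289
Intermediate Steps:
G = -11
(G + (-10 + 2*2))² = (-11 + (-10 + 2*2))² = (-11 + (-10 + 4))² = (-11 - 6)² = (-17)² = 289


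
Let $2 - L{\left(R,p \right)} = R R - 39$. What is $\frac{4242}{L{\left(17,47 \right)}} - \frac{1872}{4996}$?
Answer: $- \frac{2707161}{154876} \approx -17.48$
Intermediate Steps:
$L{\left(R,p \right)} = 41 - R^{2}$ ($L{\left(R,p \right)} = 2 - \left(R R - 39\right) = 2 - \left(R^{2} - 39\right) = 2 - \left(-39 + R^{2}\right) = 41 - R^{2}$)
$\frac{4242}{L{\left(17,47 \right)}} - \frac{1872}{4996} = \frac{4242}{41 - 17^{2}} - \frac{1872}{4996} = \frac{4242}{41 - 289} - \frac{468}{1249} = \frac{4242}{-248} - \frac{468}{1249} = 4242 \left(- \frac{1}{248}\right) - \frac{468}{1249} = - \frac{2121}{124} - \frac{468}{1249} = - \frac{2707161}{154876}$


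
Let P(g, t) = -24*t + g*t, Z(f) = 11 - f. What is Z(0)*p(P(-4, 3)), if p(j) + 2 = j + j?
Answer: -1870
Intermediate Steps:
P(g, t) = -24*t + g*t
p(j) = -2 + 2*j (p(j) = -2 + (j + j) = -2 + 2*j)
Z(0)*p(P(-4, 3)) = (11 - 1*0)*(-2 + 2*(3*(-24 - 4))) = (11 + 0)*(-2 + 2*(3*(-28))) = 11*(-2 + 2*(-84)) = 11*(-2 - 168) = 11*(-170) = -1870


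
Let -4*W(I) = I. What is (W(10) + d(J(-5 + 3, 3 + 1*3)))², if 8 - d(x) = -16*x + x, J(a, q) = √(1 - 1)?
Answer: 121/4 ≈ 30.250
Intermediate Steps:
J(a, q) = 0 (J(a, q) = √0 = 0)
W(I) = -I/4
d(x) = 8 + 15*x (d(x) = 8 - (-16*x + x) = 8 - (-15)*x = 8 + 15*x)
(W(10) + d(J(-5 + 3, 3 + 1*3)))² = (-¼*10 + (8 + 15*0))² = (-5/2 + (8 + 0))² = (-5/2 + 8)² = (11/2)² = 121/4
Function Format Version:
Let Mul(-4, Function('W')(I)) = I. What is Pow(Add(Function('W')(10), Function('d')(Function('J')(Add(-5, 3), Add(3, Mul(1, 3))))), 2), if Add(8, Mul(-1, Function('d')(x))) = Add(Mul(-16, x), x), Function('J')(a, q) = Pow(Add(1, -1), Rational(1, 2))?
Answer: Rational(121, 4) ≈ 30.250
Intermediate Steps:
Function('J')(a, q) = 0 (Function('J')(a, q) = Pow(0, Rational(1, 2)) = 0)
Function('W')(I) = Mul(Rational(-1, 4), I)
Function('d')(x) = Add(8, Mul(15, x)) (Function('d')(x) = Add(8, Mul(-1, Add(Mul(-16, x), x))) = Add(8, Mul(-1, Mul(-15, x))) = Add(8, Mul(15, x)))
Pow(Add(Function('W')(10), Function('d')(Function('J')(Add(-5, 3), Add(3, Mul(1, 3))))), 2) = Pow(Add(Mul(Rational(-1, 4), 10), Add(8, Mul(15, 0))), 2) = Pow(Add(Rational(-5, 2), Add(8, 0)), 2) = Pow(Add(Rational(-5, 2), 8), 2) = Pow(Rational(11, 2), 2) = Rational(121, 4)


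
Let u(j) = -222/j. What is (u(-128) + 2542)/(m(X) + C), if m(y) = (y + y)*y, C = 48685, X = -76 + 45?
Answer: 162799/3238848 ≈ 0.050264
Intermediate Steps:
X = -31
m(y) = 2*y² (m(y) = (2*y)*y = 2*y²)
(u(-128) + 2542)/(m(X) + C) = (-222/(-128) + 2542)/(2*(-31)² + 48685) = (-222*(-1/128) + 2542)/(2*961 + 48685) = (111/64 + 2542)/(1922 + 48685) = (162799/64)/50607 = (162799/64)*(1/50607) = 162799/3238848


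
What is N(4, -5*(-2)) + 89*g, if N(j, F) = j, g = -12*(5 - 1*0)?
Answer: -5336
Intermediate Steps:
g = -60 (g = -12*(5 + 0) = -12*5 = -60)
N(4, -5*(-2)) + 89*g = 4 + 89*(-60) = 4 - 5340 = -5336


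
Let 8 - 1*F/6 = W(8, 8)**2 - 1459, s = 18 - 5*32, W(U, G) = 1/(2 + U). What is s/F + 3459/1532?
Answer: 1511418323/674228604 ≈ 2.2417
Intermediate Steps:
s = -142 (s = 18 - 160 = -142)
F = 440097/50 (F = 48 - 6*((1/(2 + 8))**2 - 1459) = 48 - 6*((1/10)**2 - 1459) = 48 - 6*(1/100 - 1459) = 48 - 6*(-145899/100) = 48 + 437697/50 = 440097/50 ≈ 8801.9)
s/F + 3459/1532 = -142/440097/50 + 3459/1532 = -142*50/440097 + 3459*(1/1532) = -7100/440097 + 3459/1532 = 1511418323/674228604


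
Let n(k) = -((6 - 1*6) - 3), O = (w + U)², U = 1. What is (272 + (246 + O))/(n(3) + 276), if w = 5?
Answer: 554/279 ≈ 1.9857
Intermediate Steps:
O = 36 (O = (5 + 1)² = 6² = 36)
n(k) = 3 (n(k) = -((6 - 6) - 3) = -(0 - 3) = -1*(-3) = 3)
(272 + (246 + O))/(n(3) + 276) = (272 + (246 + 36))/(3 + 276) = (272 + 282)/279 = 554*(1/279) = 554/279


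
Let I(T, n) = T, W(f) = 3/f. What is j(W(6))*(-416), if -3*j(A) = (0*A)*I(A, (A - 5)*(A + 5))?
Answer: 0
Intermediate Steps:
j(A) = 0 (j(A) = -0*A*A/3 = -0*A = -1/3*0 = 0)
j(W(6))*(-416) = 0*(-416) = 0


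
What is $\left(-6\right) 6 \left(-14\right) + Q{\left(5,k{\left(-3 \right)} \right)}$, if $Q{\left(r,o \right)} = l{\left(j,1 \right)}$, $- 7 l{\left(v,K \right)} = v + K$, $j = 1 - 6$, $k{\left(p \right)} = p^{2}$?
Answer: $\frac{3532}{7} \approx 504.57$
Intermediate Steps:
$j = -5$ ($j = 1 - 6 = -5$)
$l{\left(v,K \right)} = - \frac{K}{7} - \frac{v}{7}$ ($l{\left(v,K \right)} = - \frac{v + K}{7} = - \frac{K + v}{7} = - \frac{K}{7} - \frac{v}{7}$)
$Q{\left(r,o \right)} = \frac{4}{7}$ ($Q{\left(r,o \right)} = \left(- \frac{1}{7}\right) 1 - - \frac{5}{7} = - \frac{1}{7} + \frac{5}{7} = \frac{4}{7}$)
$\left(-6\right) 6 \left(-14\right) + Q{\left(5,k{\left(-3 \right)} \right)} = \left(-6\right) 6 \left(-14\right) + \frac{4}{7} = \left(-36\right) \left(-14\right) + \frac{4}{7} = 504 + \frac{4}{7} = \frac{3532}{7}$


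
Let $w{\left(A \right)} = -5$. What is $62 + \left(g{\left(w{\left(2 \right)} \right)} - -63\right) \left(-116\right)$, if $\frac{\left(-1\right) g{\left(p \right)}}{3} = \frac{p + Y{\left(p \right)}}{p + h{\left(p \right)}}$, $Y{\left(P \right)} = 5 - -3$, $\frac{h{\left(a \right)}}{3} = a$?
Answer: $- \frac{36491}{5} \approx -7298.2$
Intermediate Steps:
$h{\left(a \right)} = 3 a$
$Y{\left(P \right)} = 8$ ($Y{\left(P \right)} = 5 + 3 = 8$)
$g{\left(p \right)} = - \frac{3 \left(8 + p\right)}{4 p}$ ($g{\left(p \right)} = - 3 \frac{p + 8}{p + 3 p} = - 3 \frac{8 + p}{4 p} = - \frac{3 \left(8 + p\right)}{4 p}$)
$62 + \left(g{\left(w{\left(2 \right)} \right)} - -63\right) \left(-116\right) = 62 + \left(\left(- \frac{3}{4} - \frac{6}{-5}\right) - -63\right) \left(-116\right) = 62 + \left(\left(- \frac{3}{4} - - \frac{6}{5}\right) + 63\right) \left(-116\right) = 62 + \left(\left(- \frac{3}{4} + \frac{6}{5}\right) + 63\right) \left(-116\right) = 62 + \left(\frac{9}{20} + 63\right) \left(-116\right) = 62 + \frac{1269}{20} \left(-116\right) = 62 - \frac{36801}{5} = - \frac{36491}{5}$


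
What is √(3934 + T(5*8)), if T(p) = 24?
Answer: √3958 ≈ 62.913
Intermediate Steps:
√(3934 + T(5*8)) = √(3934 + 24) = √3958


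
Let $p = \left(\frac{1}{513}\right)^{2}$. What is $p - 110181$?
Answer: $- \frac{28996223588}{263169} \approx -1.1018 \cdot 10^{5}$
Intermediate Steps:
$p = \frac{1}{263169}$ ($p = \left(\frac{1}{513}\right)^{2} = \frac{1}{263169} \approx 3.7998 \cdot 10^{-6}$)
$p - 110181 = \frac{1}{263169} - 110181 = - \frac{28996223588}{263169}$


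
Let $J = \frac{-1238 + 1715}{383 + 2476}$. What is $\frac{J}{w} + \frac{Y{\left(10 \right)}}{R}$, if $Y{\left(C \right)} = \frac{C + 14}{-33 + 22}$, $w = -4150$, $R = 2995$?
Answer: $- \frac{20031411}{26059165550} \approx -0.00076869$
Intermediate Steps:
$Y{\left(C \right)} = - \frac{14}{11} - \frac{C}{11}$ ($Y{\left(C \right)} = \frac{14 + C}{-11} = \left(14 + C\right) \left(- \frac{1}{11}\right) = - \frac{14}{11} - \frac{C}{11}$)
$J = \frac{159}{953}$ ($J = \frac{477}{2859} = 477 \cdot \frac{1}{2859} = \frac{159}{953} \approx 0.16684$)
$\frac{J}{w} + \frac{Y{\left(10 \right)}}{R} = \frac{159}{953 \left(-4150\right)} + \frac{- \frac{14}{11} - \frac{10}{11}}{2995} = \frac{159}{953} \left(- \frac{1}{4150}\right) + \left(- \frac{14}{11} - \frac{10}{11}\right) \frac{1}{2995} = - \frac{159}{3954950} - \frac{24}{32945} = - \frac{20031411}{26059165550}$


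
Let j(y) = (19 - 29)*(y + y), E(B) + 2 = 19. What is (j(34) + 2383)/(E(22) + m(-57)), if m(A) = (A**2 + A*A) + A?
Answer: 1703/6458 ≈ 0.26370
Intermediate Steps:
m(A) = A + 2*A**2 (m(A) = (A**2 + A**2) + A = 2*A**2 + A = A + 2*A**2)
E(B) = 17 (E(B) = -2 + 19 = 17)
j(y) = -20*y
(j(34) + 2383)/(E(22) + m(-57)) = (-20*34 + 2383)/(17 - 57*(1 + 2*(-57))) = (-680 + 2383)/(17 - 57*(1 - 114)) = 1703/(17 - 57*(-113)) = 1703/(17 + 6441) = 1703/6458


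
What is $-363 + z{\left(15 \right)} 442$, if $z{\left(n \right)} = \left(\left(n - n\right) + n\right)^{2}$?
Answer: $99087$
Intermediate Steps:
$z{\left(n \right)} = n^{2}$ ($z{\left(n \right)} = \left(0 + n\right)^{2} = n^{2}$)
$-363 + z{\left(15 \right)} 442 = -363 + 15^{2} \cdot 442 = -363 + 225 \cdot 442 = -363 + 99450 = 99087$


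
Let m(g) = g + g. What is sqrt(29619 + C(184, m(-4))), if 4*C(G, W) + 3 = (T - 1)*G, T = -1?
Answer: sqrt(118105)/2 ≈ 171.83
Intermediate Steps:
m(g) = 2*g
C(G, W) = -3/4 - G/2 (C(G, W) = -3/4 + ((-1 - 1)*G)/4 = -3/4 + (-2*G)/4 = -3/4 - G/2)
sqrt(29619 + C(184, m(-4))) = sqrt(29619 + (-3/4 - 1/2*184)) = sqrt(29619 + (-3/4 - 92)) = sqrt(29619 - 371/4) = sqrt(118105/4) = sqrt(118105)/2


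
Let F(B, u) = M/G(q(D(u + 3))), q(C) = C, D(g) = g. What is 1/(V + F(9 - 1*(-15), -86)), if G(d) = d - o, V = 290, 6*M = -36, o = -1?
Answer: 41/11893 ≈ 0.0034474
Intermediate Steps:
M = -6 (M = (1/6)*(-36) = -6)
G(d) = 1 + d (G(d) = d - 1*(-1) = d + 1 = 1 + d)
F(B, u) = -6/(4 + u) (F(B, u) = -6/(1 + (u + 3)) = -6/(1 + (3 + u)) = -6/(4 + u))
1/(V + F(9 - 1*(-15), -86)) = 1/(290 - 6/(4 - 86)) = 1/(290 - 6/(-82)) = 1/(290 - 6*(-1/82)) = 1/(290 + 3/41) = 1/(11893/41) = 41/11893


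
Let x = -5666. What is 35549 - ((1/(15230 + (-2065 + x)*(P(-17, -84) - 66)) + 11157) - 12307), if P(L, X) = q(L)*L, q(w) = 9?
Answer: 62693598980/1708319 ≈ 36699.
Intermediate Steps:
P(L, X) = 9*L
35549 - ((1/(15230 + (-2065 + x)*(P(-17, -84) - 66)) + 11157) - 12307) = 35549 - ((1/(15230 + (-2065 - 5666)*(9*(-17) - 66)) + 11157) - 12307) = 35549 - ((1/(15230 - 7731*(-153 - 66)) + 11157) - 12307) = 35549 - ((1/(15230 - 7731*(-219)) + 11157) - 12307) = 35549 - ((1/(15230 + 1693089) + 11157) - 12307) = 35549 - ((1/1708319 + 11157) - 12307) = 35549 - (19059715084/1708319 - 12307) = 35549 - 1*(-1964566849/1708319) = 35549 + 1964566849/1708319 = 62693598980/1708319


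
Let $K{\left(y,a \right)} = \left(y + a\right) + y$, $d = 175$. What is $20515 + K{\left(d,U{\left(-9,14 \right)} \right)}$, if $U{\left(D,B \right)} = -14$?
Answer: $20851$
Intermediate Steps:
$K{\left(y,a \right)} = a + 2 y$ ($K{\left(y,a \right)} = \left(a + y\right) + y = a + 2 y$)
$20515 + K{\left(d,U{\left(-9,14 \right)} \right)} = 20515 + \left(-14 + 2 \cdot 175\right) = 20515 + \left(-14 + 350\right) = 20515 + 336 = 20851$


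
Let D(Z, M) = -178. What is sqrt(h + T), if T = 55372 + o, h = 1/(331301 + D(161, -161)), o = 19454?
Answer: sqrt(8204105300249677)/331123 ≈ 273.54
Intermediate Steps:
h = 1/331123 (h = 1/(331301 - 178) = 1/331123 ≈ 3.0200e-6)
T = 74826 (T = 55372 + 19454 = 74826)
sqrt(h + T) = sqrt(1/331123 + 74826) = sqrt(24776609599/331123) = sqrt(8204105300249677)/331123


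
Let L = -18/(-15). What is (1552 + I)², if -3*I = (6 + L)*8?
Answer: 58736896/25 ≈ 2.3495e+6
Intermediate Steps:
L = 6/5 (L = -18*(-1/15) = 6/5 ≈ 1.2000)
I = -96/5 (I = -(6 + 6/5)*8/3 = -12*8/5 = -⅓*288/5 = -96/5 ≈ -19.200)
(1552 + I)² = (1552 - 96/5)² = (7664/5)² = 58736896/25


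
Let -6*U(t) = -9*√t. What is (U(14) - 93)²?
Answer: 17361/2 - 279*√14 ≈ 7636.6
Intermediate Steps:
U(t) = 3*√t/2 (U(t) = -(-3)*√t/2 = 3*√t/2)
(U(14) - 93)² = (3*√14/2 - 93)² = (-93 + 3*√14/2)²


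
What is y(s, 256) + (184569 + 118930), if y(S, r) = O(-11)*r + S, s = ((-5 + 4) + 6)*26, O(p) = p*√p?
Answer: 303629 - 2816*I*√11 ≈ 3.0363e+5 - 9339.6*I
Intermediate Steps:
O(p) = p^(3/2)
s = 130 (s = (-1 + 6)*26 = 5*26 = 130)
y(S, r) = S - 11*I*r*√11 (y(S, r) = (-11)^(3/2)*r + S = (-11*I*√11)*r + S = -11*I*r*√11 + S = S - 11*I*r*√11)
y(s, 256) + (184569 + 118930) = (130 - 11*I*256*√11) + (184569 + 118930) = (130 - 2816*I*√11) + 303499 = 303629 - 2816*I*√11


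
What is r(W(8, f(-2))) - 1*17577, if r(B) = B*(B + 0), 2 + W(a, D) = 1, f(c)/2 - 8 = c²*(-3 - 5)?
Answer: -17576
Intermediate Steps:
f(c) = 16 - 16*c² (f(c) = 16 + 2*(c²*(-3 - 5)) = 16 + 2*(c²*(-8)) = 16 + 2*(-8*c²) = 16 - 16*c²)
W(a, D) = -1 (W(a, D) = -2 + 1 = -1)
r(B) = B² (r(B) = B*B = B²)
r(W(8, f(-2))) - 1*17577 = (-1)² - 1*17577 = 1 - 17577 = -17576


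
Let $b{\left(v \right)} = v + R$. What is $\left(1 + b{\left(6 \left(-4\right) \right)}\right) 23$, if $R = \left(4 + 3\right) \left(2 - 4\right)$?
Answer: $-851$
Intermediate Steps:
$R = -14$ ($R = 7 \left(-2\right) = -14$)
$b{\left(v \right)} = -14 + v$ ($b{\left(v \right)} = v - 14 = -14 + v$)
$\left(1 + b{\left(6 \left(-4\right) \right)}\right) 23 = \left(1 + \left(-14 + 6 \left(-4\right)\right)\right) 23 = \left(1 - 38\right) 23 = \left(-37\right) 23 = -851$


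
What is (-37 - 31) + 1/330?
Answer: -22439/330 ≈ -67.997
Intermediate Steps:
(-37 - 31) + 1/330 = -68 + 1/330 = -22439/330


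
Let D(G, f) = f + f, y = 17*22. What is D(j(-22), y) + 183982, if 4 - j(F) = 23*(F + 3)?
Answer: 184730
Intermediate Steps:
j(F) = -65 - 23*F (j(F) = 4 - 23*(F + 3) = 4 - 23*(3 + F) = 4 - (69 + 23*F) = 4 + (-69 - 23*F) = -65 - 23*F)
y = 374
D(G, f) = 2*f
D(j(-22), y) + 183982 = 2*374 + 183982 = 748 + 183982 = 184730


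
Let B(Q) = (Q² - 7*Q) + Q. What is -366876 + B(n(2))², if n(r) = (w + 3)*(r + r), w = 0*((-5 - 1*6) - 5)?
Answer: -361692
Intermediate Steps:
w = 0 (w = 0*((-5 - 6) - 5) = 0*(-11 - 5) = 0*(-16) = 0)
n(r) = 6*r (n(r) = (0 + 3)*(r + r) = 3*(2*r) = 6*r)
B(Q) = Q² - 6*Q
-366876 + B(n(2))² = -366876 + ((6*2)*(-6 + 6*2))² = -366876 + (12*(-6 + 12))² = -366876 + (12*6)² = -366876 + 72² = -366876 + 5184 = -361692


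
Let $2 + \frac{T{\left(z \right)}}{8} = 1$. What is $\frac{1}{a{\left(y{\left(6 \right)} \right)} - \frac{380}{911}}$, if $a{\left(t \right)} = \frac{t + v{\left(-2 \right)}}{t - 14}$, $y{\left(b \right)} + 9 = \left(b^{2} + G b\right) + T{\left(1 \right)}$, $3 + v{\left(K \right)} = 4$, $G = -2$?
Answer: $- \frac{6377}{9948} \approx -0.64103$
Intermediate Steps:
$v{\left(K \right)} = 1$ ($v{\left(K \right)} = -3 + 4 = 1$)
$T{\left(z \right)} = -8$ ($T{\left(z \right)} = -16 + 8 \cdot 1 = -16 + 8 = -8$)
$y{\left(b \right)} = -17 + b^{2} - 2 b$ ($y{\left(b \right)} = -9 - \left(8 - b^{2} + 2 b\right) = -17 + b^{2} - 2 b$)
$a{\left(t \right)} = \frac{1 + t}{-14 + t}$ ($a{\left(t \right)} = \frac{t + 1}{t - 14} = \frac{1 + t}{-14 + t}$)
$\frac{1}{a{\left(y{\left(6 \right)} \right)} - \frac{380}{911}} = \frac{1}{\frac{1 - \left(29 - 36\right)}{-14 - \left(29 - 36\right)} - \frac{380}{911}} = \frac{1}{\frac{1 - -7}{-14 - -7} - \frac{380}{911}} = \frac{1}{\frac{1 + 7}{-14 + 7} - \frac{380}{911}} = \frac{1}{\frac{1}{-7} \cdot 8 - \frac{380}{911}} = \frac{1}{\left(- \frac{1}{7}\right) 8 - \frac{380}{911}} = \frac{1}{- \frac{8}{7} - \frac{380}{911}} = \frac{1}{- \frac{9948}{6377}} = - \frac{6377}{9948}$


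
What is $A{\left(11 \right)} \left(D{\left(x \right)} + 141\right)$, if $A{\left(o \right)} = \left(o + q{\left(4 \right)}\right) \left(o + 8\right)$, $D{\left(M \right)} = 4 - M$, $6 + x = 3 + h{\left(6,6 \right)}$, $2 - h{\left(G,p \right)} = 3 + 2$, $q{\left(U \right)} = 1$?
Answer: $34428$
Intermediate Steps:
$h{\left(G,p \right)} = -3$ ($h{\left(G,p \right)} = 2 - \left(3 + 2\right) = 2 - 5 = -3$)
$x = -6$ ($x = -6 + \left(3 - 3\right) = -6 + 0 = -6$)
$A{\left(o \right)} = \left(1 + o\right) \left(8 + o\right)$ ($A{\left(o \right)} = \left(o + 1\right) \left(o + 8\right) = \left(1 + o\right) \left(8 + o\right)$)
$A{\left(11 \right)} \left(D{\left(x \right)} + 141\right) = \left(8 + 11^{2} + 9 \cdot 11\right) \left(\left(4 - -6\right) + 141\right) = \left(8 + 121 + 99\right) \left(\left(4 + 6\right) + 141\right) = 228 \left(10 + 141\right) = 228 \cdot 151 = 34428$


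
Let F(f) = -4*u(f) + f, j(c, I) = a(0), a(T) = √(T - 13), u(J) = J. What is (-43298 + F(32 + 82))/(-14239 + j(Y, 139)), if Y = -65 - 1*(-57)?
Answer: 310694980/101374567 + 21820*I*√13/101374567 ≈ 3.0648 + 0.00077606*I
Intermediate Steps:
a(T) = √(-13 + T)
Y = -8 (Y = -65 + 57 = -8)
j(c, I) = I*√13 (j(c, I) = √(-13 + 0) = √(-13) = I*√13)
F(f) = -3*f (F(f) = -4*f + f = -3*f)
(-43298 + F(32 + 82))/(-14239 + j(Y, 139)) = (-43298 - 3*(32 + 82))/(-14239 + I*√13) = (-43298 - 3*114)/(-14239 + I*√13) = (-43298 - 342)/(-14239 + I*√13) = -43640/(-14239 + I*√13)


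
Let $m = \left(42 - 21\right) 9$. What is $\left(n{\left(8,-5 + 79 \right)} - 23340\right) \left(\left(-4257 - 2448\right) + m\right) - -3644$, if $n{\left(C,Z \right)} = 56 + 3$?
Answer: $151702640$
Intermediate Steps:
$n{\left(C,Z \right)} = 59$
$m = 189$ ($m = 21 \cdot 9 = 189$)
$\left(n{\left(8,-5 + 79 \right)} - 23340\right) \left(\left(-4257 - 2448\right) + m\right) - -3644 = \left(59 - 23340\right) \left(\left(-4257 - 2448\right) + 189\right) - -3644 = - 23281 \left(-6705 + 189\right) + 3644 = \left(-23281\right) \left(-6516\right) + 3644 = 151698996 + 3644 = 151702640$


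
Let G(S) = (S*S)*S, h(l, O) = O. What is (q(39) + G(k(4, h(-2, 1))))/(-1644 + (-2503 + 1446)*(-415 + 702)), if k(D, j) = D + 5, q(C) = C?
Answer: -768/305003 ≈ -0.0025180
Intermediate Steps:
k(D, j) = 5 + D
G(S) = S³ (G(S) = S²*S = S³)
(q(39) + G(k(4, h(-2, 1))))/(-1644 + (-2503 + 1446)*(-415 + 702)) = (39 + (5 + 4)³)/(-1644 + (-2503 + 1446)*(-415 + 702)) = (39 + 9³)/(-1644 - 1057*287) = (39 + 729)/(-1644 - 303359) = 768/(-305003) = 768*(-1/305003) = -768/305003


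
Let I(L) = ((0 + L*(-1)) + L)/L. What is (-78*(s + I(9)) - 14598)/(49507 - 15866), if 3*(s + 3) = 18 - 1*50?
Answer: -13532/33641 ≈ -0.40225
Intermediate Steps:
s = -41/3 (s = -3 + (18 - 1*50)/3 = -3 + (18 - 50)/3 = -3 + (1/3)*(-32) = -3 - 32/3 = -41/3 ≈ -13.667)
I(L) = 0 (I(L) = ((0 - L) + L)/L = (-L + L)/L = 0/L = 0)
(-78*(s + I(9)) - 14598)/(49507 - 15866) = (-78*(-41/3 + 0) - 14598)/(49507 - 15866) = (-78*(-41/3) - 14598)/33641 = (1066 - 14598)*(1/33641) = -13532*1/33641 = -13532/33641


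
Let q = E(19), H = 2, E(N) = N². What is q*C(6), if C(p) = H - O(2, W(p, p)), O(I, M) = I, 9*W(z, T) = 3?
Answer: 0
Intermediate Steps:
W(z, T) = ⅓ (W(z, T) = (⅑)*3 = ⅓)
q = 361 (q = 19² = 361)
C(p) = 0 (C(p) = 2 - 1*2 = 2 - 2 = 0)
q*C(6) = 361*0 = 0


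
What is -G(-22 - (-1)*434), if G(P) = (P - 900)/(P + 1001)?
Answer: 488/1413 ≈ 0.34536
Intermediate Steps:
G(P) = (-900 + P)/(1001 + P)
-G(-22 - (-1)*434) = -(-900 + (-22 - (-1)*434))/(1001 + (-22 - (-1)*434)) = -(-900 + (-22 - 1*(-434)))/(1001 + (-22 - 1*(-434))) = -(-900 + (-22 + 434))/(1001 + (-22 + 434)) = -(-900 + 412)/(1001 + 412) = -(-488)/1413 = -1*(-488/1413) = 488/1413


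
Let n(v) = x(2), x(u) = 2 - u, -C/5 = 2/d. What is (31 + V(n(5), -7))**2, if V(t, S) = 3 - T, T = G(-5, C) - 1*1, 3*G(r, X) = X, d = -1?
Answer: 9025/9 ≈ 1002.8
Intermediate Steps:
C = 10 (C = -10/(-1) = -10*(-1) = -5*(-2) = 10)
G(r, X) = X/3
T = 7/3 (T = (1/3)*10 - 1*1 = 10/3 - 1 = 7/3 ≈ 2.3333)
n(v) = 0 (n(v) = 2 - 1*2 = 2 - 2 = 0)
V(t, S) = 2/3 (V(t, S) = 3 - 1*7/3 = 3 - 7/3 = 2/3)
(31 + V(n(5), -7))**2 = (31 + 2/3)**2 = (95/3)**2 = 9025/9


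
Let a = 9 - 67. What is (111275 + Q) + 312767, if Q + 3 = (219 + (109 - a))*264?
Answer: 525943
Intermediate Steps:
a = -58
Q = 101901 (Q = -3 + (219 + (109 - 1*(-58)))*264 = -3 + (219 + (109 + 58))*264 = -3 + (219 + 167)*264 = -3 + 386*264 = -3 + 101904 = 101901)
(111275 + Q) + 312767 = (111275 + 101901) + 312767 = 213176 + 312767 = 525943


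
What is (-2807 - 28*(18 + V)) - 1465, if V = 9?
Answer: -5028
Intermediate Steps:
(-2807 - 28*(18 + V)) - 1465 = (-2807 - 28*(18 + 9)) - 1465 = (-2807 - 28*27) - 1465 = (-2807 - 756) - 1465 = -3563 - 1465 = -5028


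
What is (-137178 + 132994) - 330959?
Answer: -335143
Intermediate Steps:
(-137178 + 132994) - 330959 = -4184 - 330959 = -335143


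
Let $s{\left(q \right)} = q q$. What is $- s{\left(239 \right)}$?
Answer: $-57121$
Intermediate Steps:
$s{\left(q \right)} = q^{2}$
$- s{\left(239 \right)} = - 239^{2} = \left(-1\right) 57121 = -57121$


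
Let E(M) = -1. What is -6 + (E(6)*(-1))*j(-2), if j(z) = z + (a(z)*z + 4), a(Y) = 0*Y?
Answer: -4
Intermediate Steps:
a(Y) = 0
j(z) = 4 + z (j(z) = z + (0*z + 4) = z + (0 + 4) = z + 4 = 4 + z)
-6 + (E(6)*(-1))*j(-2) = -6 + (-1*(-1))*(4 - 2) = -6 + 1*2 = -6 + 2 = -4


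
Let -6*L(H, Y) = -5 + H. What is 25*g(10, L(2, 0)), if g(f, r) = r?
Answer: 25/2 ≈ 12.500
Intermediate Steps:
L(H, Y) = 5/6 - H/6 (L(H, Y) = -(-5 + H)/6 = 5/6 - H/6)
25*g(10, L(2, 0)) = 25*(5/6 - 1/6*2) = 25*(5/6 - 1/3) = 25*(1/2) = 25/2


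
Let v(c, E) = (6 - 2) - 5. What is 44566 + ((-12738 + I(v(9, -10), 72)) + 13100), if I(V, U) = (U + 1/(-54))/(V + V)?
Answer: 4848337/108 ≈ 44892.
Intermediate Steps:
v(c, E) = -1 (v(c, E) = 4 - 5 = -1)
I(V, U) = (-1/54 + U)/(2*V) (I(V, U) = (U - 1/54)/((2*V)) = (-1/54 + U)*(1/(2*V)) = (-1/54 + U)/(2*V))
44566 + ((-12738 + I(v(9, -10), 72)) + 13100) = 44566 + ((-12738 + (1/108)*(-1 + 54*72)/(-1)) + 13100) = 44566 + ((-12738 + (1/108)*(-1)*(-1 + 3888)) + 13100) = 44566 + ((-12738 + (1/108)*(-1)*3887) + 13100) = 44566 + ((-12738 - 3887/108) + 13100) = 44566 + (-1379591/108 + 13100) = 44566 + 35209/108 = 4848337/108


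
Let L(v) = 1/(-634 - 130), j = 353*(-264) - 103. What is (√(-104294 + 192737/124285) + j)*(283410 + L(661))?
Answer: -20200722172505/764 + 30932177*I*√1610980560882105/13564820 ≈ -2.6441e+10 + 9.1525e+7*I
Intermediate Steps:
j = -93295 (j = -93192 - 103 = -93295)
L(v) = -1/764 (L(v) = 1/(-764) = -1/764)
(√(-104294 + 192737/124285) + j)*(283410 + L(661)) = (√(-104294 + 192737/124285) - 93295)*(283410 - 1/764) = (√(-104294 + 192737*(1/124285)) - 93295)*(216525239/764) = (√(-104294 + 192737/124285) - 93295)*(216525239/764) = (√(-12961987053/124285) - 93295)*(216525239/764) = (I*√1610980560882105/124285 - 93295)*(216525239/764) = (-93295 + I*√1610980560882105/124285)*(216525239/764) = -20200722172505/764 + 30932177*I*√1610980560882105/13564820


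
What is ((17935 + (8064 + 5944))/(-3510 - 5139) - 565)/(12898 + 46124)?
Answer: -2459314/255240639 ≈ -0.0096353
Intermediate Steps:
((17935 + (8064 + 5944))/(-3510 - 5139) - 565)/(12898 + 46124) = ((17935 + 14008)/(-8649) - 565)/59022 = (31943*(-1/8649) - 565)*(1/59022) = (-31943/8649 - 565)*(1/59022) = -4918628/8649*1/59022 = -2459314/255240639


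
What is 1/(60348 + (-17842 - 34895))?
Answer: 1/7611 ≈ 0.00013139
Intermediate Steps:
1/(60348 + (-17842 - 34895)) = 1/(60348 - 52737) = 1/7611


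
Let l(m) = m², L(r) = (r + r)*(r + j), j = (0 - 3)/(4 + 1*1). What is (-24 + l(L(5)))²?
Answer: 3655744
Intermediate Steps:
j = -⅗ (j = -3/(4 + 1) = -3/5 = -3*⅕ = -⅗ ≈ -0.60000)
L(r) = 2*r*(-⅗ + r) (L(r) = (r + r)*(r - ⅗) = (2*r)*(-⅗ + r) = 2*r*(-⅗ + r))
(-24 + l(L(5)))² = (-24 + ((⅖)*5*(-3 + 5*5))²)² = (-24 + ((⅖)*5*(-3 + 25))²)² = (-24 + ((⅖)*5*22)²)² = (-24 + 44²)² = (-24 + 1936)² = 1912² = 3655744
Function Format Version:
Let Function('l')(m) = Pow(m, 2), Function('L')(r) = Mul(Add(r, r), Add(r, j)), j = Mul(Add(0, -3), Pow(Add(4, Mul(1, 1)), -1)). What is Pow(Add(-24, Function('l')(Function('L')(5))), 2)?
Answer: 3655744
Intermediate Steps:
j = Rational(-3, 5) (j = Mul(-3, Pow(Add(4, 1), -1)) = Mul(-3, Pow(5, -1)) = Mul(-3, Rational(1, 5)) = Rational(-3, 5) ≈ -0.60000)
Function('L')(r) = Mul(2, r, Add(Rational(-3, 5), r)) (Function('L')(r) = Mul(Add(r, r), Add(r, Rational(-3, 5))) = Mul(Mul(2, r), Add(Rational(-3, 5), r)) = Mul(2, r, Add(Rational(-3, 5), r)))
Pow(Add(-24, Function('l')(Function('L')(5))), 2) = Pow(Add(-24, Pow(Mul(Rational(2, 5), 5, Add(-3, Mul(5, 5))), 2)), 2) = Pow(Add(-24, Pow(Mul(Rational(2, 5), 5, Add(-3, 25)), 2)), 2) = Pow(Add(-24, Pow(Mul(Rational(2, 5), 5, 22), 2)), 2) = Pow(Add(-24, Pow(44, 2)), 2) = Pow(Add(-24, 1936), 2) = Pow(1912, 2) = 3655744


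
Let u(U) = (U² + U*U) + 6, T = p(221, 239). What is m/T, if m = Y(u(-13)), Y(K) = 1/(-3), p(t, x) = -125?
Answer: 1/375 ≈ 0.0026667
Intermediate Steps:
T = -125
u(U) = 6 + 2*U² (u(U) = (U² + U²) + 6 = 2*U² + 6 = 6 + 2*U²)
Y(K) = -⅓
m = -⅓ ≈ -0.33333
m/T = -⅓/(-125) = -⅓*(-1/125) = 1/375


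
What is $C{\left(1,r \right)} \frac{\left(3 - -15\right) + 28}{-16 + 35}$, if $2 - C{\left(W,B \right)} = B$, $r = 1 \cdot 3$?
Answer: $- \frac{46}{19} \approx -2.4211$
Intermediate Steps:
$r = 3$
$C{\left(W,B \right)} = 2 - B$
$C{\left(1,r \right)} \frac{\left(3 - -15\right) + 28}{-16 + 35} = \left(2 - 3\right) \frac{\left(3 - -15\right) + 28}{-16 + 35} = \left(2 - 3\right) \frac{\left(3 + 15\right) + 28}{19} = - \frac{18 + 28}{19} = - \frac{46}{19}$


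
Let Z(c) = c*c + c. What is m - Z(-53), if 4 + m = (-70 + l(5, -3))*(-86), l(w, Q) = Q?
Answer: 3518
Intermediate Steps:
Z(c) = c + c**2 (Z(c) = c**2 + c = c + c**2)
m = 6274 (m = -4 + (-70 - 3)*(-86) = -4 - 73*(-86) = -4 + 6278 = 6274)
m - Z(-53) = 6274 - (-53)*(1 - 53) = 6274 - (-53)*(-52) = 6274 - 1*2756 = 6274 - 2756 = 3518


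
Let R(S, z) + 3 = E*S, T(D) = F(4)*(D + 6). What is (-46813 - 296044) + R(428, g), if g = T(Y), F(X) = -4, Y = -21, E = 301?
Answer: -214032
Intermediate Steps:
T(D) = -24 - 4*D (T(D) = -4*(D + 6) = -4*(6 + D) = -24 - 4*D)
g = 60 (g = -24 - 4*(-21) = -24 + 84 = 60)
R(S, z) = -3 + 301*S
(-46813 - 296044) + R(428, g) = (-46813 - 296044) + (-3 + 301*428) = -342857 + (-3 + 128828) = -342857 + 128825 = -214032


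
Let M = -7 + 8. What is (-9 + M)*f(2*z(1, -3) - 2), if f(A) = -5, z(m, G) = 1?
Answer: 40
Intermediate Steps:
M = 1
(-9 + M)*f(2*z(1, -3) - 2) = (-9 + 1)*(-5) = -8*(-5) = 40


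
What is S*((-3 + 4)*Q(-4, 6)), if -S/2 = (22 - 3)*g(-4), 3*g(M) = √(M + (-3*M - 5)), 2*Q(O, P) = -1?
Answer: 19*√3/3 ≈ 10.970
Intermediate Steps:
Q(O, P) = -½ (Q(O, P) = (½)*(-1) = -½)
g(M) = √(-5 - 2*M)/3 (g(M) = √(M + (-3*M - 5))/3 = √(M + (-5 - 3*M))/3 = √(-5 - 2*M)/3)
S = -38*√3/3 (S = -2*(22 - 3)*√(-5 - 2*(-4))/3 = -38*√(-5 + 8)/3 = -38*√3/3 ≈ -21.939)
S*((-3 + 4)*Q(-4, 6)) = (-38*√3/3)*((-3 + 4)*(-½)) = (-38*√3/3)*(1*(-½)) = -38*√3/3*(-½) = 19*√3/3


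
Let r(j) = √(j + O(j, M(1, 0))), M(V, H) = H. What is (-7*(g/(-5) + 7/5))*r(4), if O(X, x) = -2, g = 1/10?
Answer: -483*√2/50 ≈ -13.661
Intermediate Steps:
g = ⅒ ≈ 0.10000
r(j) = √(-2 + j) (r(j) = √(j - 2) = √(-2 + j))
(-7*(g/(-5) + 7/5))*r(4) = (-7*((⅒)/(-5) + 7/5))*√(-2 + 4) = (-7*((⅒)*(-⅕) + 7*(⅕)))*√2 = (-7*(-1/50 + 7/5))*√2 = (-7*69/50)*√2 = -483*√2/50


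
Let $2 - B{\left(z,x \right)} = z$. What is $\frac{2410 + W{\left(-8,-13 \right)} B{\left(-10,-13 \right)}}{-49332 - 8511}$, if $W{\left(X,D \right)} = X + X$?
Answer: $- \frac{2218}{57843} \approx -0.038345$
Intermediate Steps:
$B{\left(z,x \right)} = 2 - z$
$W{\left(X,D \right)} = 2 X$
$\frac{2410 + W{\left(-8,-13 \right)} B{\left(-10,-13 \right)}}{-49332 - 8511} = \frac{2410 + 2 \left(-8\right) \left(2 - -10\right)}{-49332 - 8511} = \frac{2410 - 16 \left(2 + 10\right)}{-57843} = \left(2410 - 192\right) \left(- \frac{1}{57843}\right) = 2218 \left(- \frac{1}{57843}\right) = - \frac{2218}{57843}$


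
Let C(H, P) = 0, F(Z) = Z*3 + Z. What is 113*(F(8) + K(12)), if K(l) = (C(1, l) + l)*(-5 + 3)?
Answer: 904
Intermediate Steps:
F(Z) = 4*Z (F(Z) = 3*Z + Z = 4*Z)
K(l) = -2*l (K(l) = (0 + l)*(-5 + 3) = l*(-2) = -2*l)
113*(F(8) + K(12)) = 113*(4*8 - 2*12) = 113*(32 - 24) = 113*8 = 904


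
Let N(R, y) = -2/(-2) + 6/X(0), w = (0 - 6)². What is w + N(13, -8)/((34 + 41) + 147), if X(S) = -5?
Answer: 39959/1110 ≈ 35.999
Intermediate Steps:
w = 36 (w = (-6)² = 36)
N(R, y) = -⅕ (N(R, y) = -2/(-2) + 6/(-5) = -2*(-½) + 6*(-⅕) = 1 - 6/5 = -⅕)
w + N(13, -8)/((34 + 41) + 147) = 36 - ⅕/((34 + 41) + 147) = 36 - ⅕/(75 + 147) = 36 - ⅕/222 = 36 + (1/222)*(-⅕) = 36 - 1/1110 = 39959/1110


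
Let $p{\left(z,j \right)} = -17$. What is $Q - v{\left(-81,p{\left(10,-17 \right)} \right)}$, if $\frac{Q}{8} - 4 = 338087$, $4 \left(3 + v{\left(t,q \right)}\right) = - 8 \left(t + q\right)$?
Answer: $2704535$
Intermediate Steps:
$v{\left(t,q \right)} = -3 - 2 q - 2 t$ ($v{\left(t,q \right)} = -3 + \frac{\left(-8\right) \left(t + q\right)}{4} = -3 + \frac{\left(-8\right) \left(q + t\right)}{4} = -3 + \frac{- 8 q - 8 t}{4} = -3 - \left(2 q + 2 t\right) = -3 - 2 q - 2 t$)
$Q = 2704728$ ($Q = 32 + 8 \cdot 338087 = 32 + 2704696 = 2704728$)
$Q - v{\left(-81,p{\left(10,-17 \right)} \right)} = 2704728 - \left(-3 - -34 - -162\right) = 2704728 - \left(-3 + 34 + 162\right) = 2704728 - 193 = 2704535$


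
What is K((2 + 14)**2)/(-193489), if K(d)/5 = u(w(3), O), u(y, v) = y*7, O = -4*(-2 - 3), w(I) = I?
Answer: -105/193489 ≈ -0.00054267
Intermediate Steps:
O = 20 (O = -4*(-5) = 20)
u(y, v) = 7*y
K(d) = 105 (K(d) = 5*(7*3) = 5*21 = 105)
K((2 + 14)**2)/(-193489) = 105/(-193489) = 105*(-1/193489) = -105/193489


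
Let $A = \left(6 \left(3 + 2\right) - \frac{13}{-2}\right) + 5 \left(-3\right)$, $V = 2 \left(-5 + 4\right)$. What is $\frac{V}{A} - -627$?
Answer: $\frac{26957}{43} \approx 626.91$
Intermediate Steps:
$V = -2$ ($V = 2 \left(-1\right) = -2$)
$A = \frac{43}{2}$ ($A = \left(6 \cdot 5 - - \frac{13}{2}\right) - 15 = \left(30 + \frac{13}{2}\right) - 15 = \frac{73}{2} - 15 = \frac{43}{2} \approx 21.5$)
$\frac{V}{A} - -627 = - \frac{2}{\frac{43}{2}} - -627 = \left(-2\right) \frac{2}{43} + 627 = - \frac{4}{43} + 627 = \frac{26957}{43}$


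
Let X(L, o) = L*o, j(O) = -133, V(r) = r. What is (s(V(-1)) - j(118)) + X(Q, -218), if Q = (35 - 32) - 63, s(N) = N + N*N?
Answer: 13213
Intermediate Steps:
s(N) = N + N**2
Q = -60 (Q = 3 - 63 = -60)
(s(V(-1)) - j(118)) + X(Q, -218) = (-(1 - 1) - 1*(-133)) - 60*(-218) = (-1*0 + 133) + 13080 = (0 + 133) + 13080 = 133 + 13080 = 13213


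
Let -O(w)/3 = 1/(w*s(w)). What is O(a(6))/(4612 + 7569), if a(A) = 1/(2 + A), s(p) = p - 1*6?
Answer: 192/572507 ≈ 0.00033537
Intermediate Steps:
s(p) = -6 + p (s(p) = p - 6 = -6 + p)
O(w) = -3/(w*(-6 + w))
O(a(6))/(4612 + 7569) = (-3/((1/(2 + 6))*(-6 + 1/(2 + 6))))/(4612 + 7569) = (-3/((1/8)*(-6 + 1/8)))/12181 = (-3/(1/8*(-6 + 1/8)))/12181 = (-3*8/(-47/8))/12181 = (-3*8*(-8/47))/12181 = (1/12181)*(192/47) = 192/572507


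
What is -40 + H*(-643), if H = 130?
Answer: -83630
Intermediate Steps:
-40 + H*(-643) = -40 + 130*(-643) = -40 - 83590 = -83630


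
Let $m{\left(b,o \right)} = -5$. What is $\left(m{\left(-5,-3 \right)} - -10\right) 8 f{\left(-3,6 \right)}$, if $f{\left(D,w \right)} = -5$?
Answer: $-200$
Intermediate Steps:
$\left(m{\left(-5,-3 \right)} - -10\right) 8 f{\left(-3,6 \right)} = \left(-5 - -10\right) 8 \left(-5\right) = \left(-5 + 10\right) 8 \left(-5\right) = 5 \cdot 8 \left(-5\right) = 40 \left(-5\right) = -200$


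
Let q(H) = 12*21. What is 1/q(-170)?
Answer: 1/252 ≈ 0.0039683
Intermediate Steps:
q(H) = 252
1/q(-170) = 1/252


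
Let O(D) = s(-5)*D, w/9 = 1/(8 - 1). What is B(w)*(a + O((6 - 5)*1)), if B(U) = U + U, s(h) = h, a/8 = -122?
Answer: -17658/7 ≈ -2522.6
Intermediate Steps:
a = -976 (a = 8*(-122) = -976)
w = 9/7 (w = 9/(8 - 1) = 9/7 ≈ 1.2857)
O(D) = -5*D
B(U) = 2*U
B(w)*(a + O((6 - 5)*1)) = (2*(9/7))*(-976 - 5*(6 - 5)) = 18*(-976 - 5)/7 = (18/7)*(-981) = -17658/7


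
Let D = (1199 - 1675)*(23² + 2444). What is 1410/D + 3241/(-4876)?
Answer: -382780819/575021804 ≈ -0.66568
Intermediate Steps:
D = -1415148 (D = -476*(529 + 2444) = -476*2973 = -1415148)
1410/D + 3241/(-4876) = 1410/(-1415148) + 3241/(-4876) = 1410*(-1/1415148) + 3241*(-1/4876) = -235/235858 - 3241/4876 = -382780819/575021804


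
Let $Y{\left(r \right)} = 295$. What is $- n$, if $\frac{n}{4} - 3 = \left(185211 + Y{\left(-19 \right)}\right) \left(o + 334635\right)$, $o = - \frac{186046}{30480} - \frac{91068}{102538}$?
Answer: $- \frac{24251023199283553849}{97667445} \approx -2.483 \cdot 10^{11}$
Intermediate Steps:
$o = - \frac{5463134347}{781339560}$ ($o = \left(-186046\right) \frac{1}{30480} - \frac{45534}{51269} = - \frac{93023}{15240} - \frac{45534}{51269} = - \frac{5463134347}{781339560} \approx -6.992$)
$n = \frac{24251023199283553849}{97667445}$ ($n = 12 + 4 \left(185211 + 295\right) \left(- \frac{5463134347}{781339560} + 334635\right) = 12 + 4 \cdot 185506 \cdot \frac{261458100526253}{781339560} = 12 + 4 \cdot \frac{24251023198111544509}{390669780} = 12 + \frac{24251023198111544509}{97667445} = \frac{24251023199283553849}{97667445} \approx 2.483 \cdot 10^{11}$)
$- n = \left(-1\right) \frac{24251023199283553849}{97667445} = - \frac{24251023199283553849}{97667445}$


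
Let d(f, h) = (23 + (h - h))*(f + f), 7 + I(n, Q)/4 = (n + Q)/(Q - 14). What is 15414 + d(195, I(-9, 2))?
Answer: 24384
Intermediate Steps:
I(n, Q) = -28 + 4*(Q + n)/(-14 + Q) (I(n, Q) = -28 + 4*((n + Q)/(Q - 14)) = -28 + 4*((Q + n)/(-14 + Q)) = -28 + 4*(Q + n)/(-14 + Q))
d(f, h) = 46*f (d(f, h) = (23 + 0)*(2*f) = 23*(2*f) = 46*f)
15414 + d(195, I(-9, 2)) = 15414 + 46*195 = 15414 + 8970 = 24384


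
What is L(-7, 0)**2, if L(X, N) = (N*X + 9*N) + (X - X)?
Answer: 0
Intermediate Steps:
L(X, N) = 9*N + N*X (L(X, N) = (9*N + N*X) + 0 = 9*N + N*X)
L(-7, 0)**2 = (0*(9 - 7))**2 = (0*2)**2 = 0**2 = 0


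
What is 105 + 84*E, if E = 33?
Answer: 2877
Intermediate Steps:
105 + 84*E = 105 + 84*33 = 105 + 2772 = 2877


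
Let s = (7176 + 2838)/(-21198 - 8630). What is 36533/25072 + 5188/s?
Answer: -1939733795173/125535504 ≈ -15452.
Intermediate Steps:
s = -5007/14914 (s = 10014/(-29828) = 10014*(-1/29828) = -5007/14914 ≈ -0.33572)
36533/25072 + 5188/s = 36533/25072 + 5188/(-5007/14914) = 36533*(1/25072) + 5188*(-14914/5007) = 36533/25072 - 77373832/5007 = -1939733795173/125535504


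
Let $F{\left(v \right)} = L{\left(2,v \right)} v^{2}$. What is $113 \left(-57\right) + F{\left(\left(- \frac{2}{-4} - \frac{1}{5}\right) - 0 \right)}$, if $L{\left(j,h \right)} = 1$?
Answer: $- \frac{644091}{100} \approx -6440.9$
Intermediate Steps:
$F{\left(v \right)} = v^{2}$ ($F{\left(v \right)} = 1 v^{2} = v^{2}$)
$113 \left(-57\right) + F{\left(\left(- \frac{2}{-4} - \frac{1}{5}\right) - 0 \right)} = 113 \left(-57\right) + \left(\left(- \frac{2}{-4} - \frac{1}{5}\right) - 0\right)^{2} = -6441 + \left(\left(\left(-2\right) \left(- \frac{1}{4}\right) - \frac{1}{5}\right) + 0\right)^{2} = -6441 + \left(\left(\frac{1}{2} - \frac{1}{5}\right) + 0\right)^{2} = -6441 + \left(\frac{3}{10} + 0\right)^{2} = -6441 + \left(\frac{3}{10}\right)^{2} = -6441 + \frac{9}{100} = - \frac{644091}{100}$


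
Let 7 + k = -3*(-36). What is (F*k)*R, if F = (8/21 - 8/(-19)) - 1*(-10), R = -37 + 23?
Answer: -870620/57 ≈ -15274.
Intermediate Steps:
R = -14
F = 4310/399 (F = (8*(1/21) - 8*(-1/19)) + 10 = (8/21 + 8/19) + 10 = 320/399 + 10 = 4310/399 ≈ 10.802)
k = 101 (k = -7 - 3*(-36) = -7 + 108 = 101)
(F*k)*R = ((4310/399)*101)*(-14) = (435310/399)*(-14) = -870620/57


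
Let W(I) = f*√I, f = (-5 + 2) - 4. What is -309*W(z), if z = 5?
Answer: 2163*√5 ≈ 4836.6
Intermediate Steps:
f = -7 (f = -3 - 4 = -7)
W(I) = -7*√I
-309*W(z) = -(-2163)*√5 = 2163*√5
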